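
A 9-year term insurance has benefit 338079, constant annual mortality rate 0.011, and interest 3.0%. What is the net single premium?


NSP = benefit * sum_{k=0}^{n-1} k_p_x * q * v^(k+1)
With constant q=0.011, v=0.970874
Sum = 0.082152
NSP = 338079 * 0.082152
= 27773.9924


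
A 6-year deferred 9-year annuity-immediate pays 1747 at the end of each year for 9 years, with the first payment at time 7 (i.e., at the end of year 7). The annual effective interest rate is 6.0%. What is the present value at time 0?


PV at time 6 of the 9-year annuity-immediate:
a_n = 1747 * (1-(1+0.06)^(-9))/0.06 = 11882.5564
Discount back 6 years to time 0:
PV = 11882.5564 * (1+0.06)^(-6)
= 11882.5564 * 0.704961
= 8376.7334


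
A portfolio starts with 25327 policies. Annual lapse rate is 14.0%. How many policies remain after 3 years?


remaining = initial * (1 - lapse)^years
= 25327 * (1 - 0.14)^3
= 25327 * 0.636056
= 16109.3903


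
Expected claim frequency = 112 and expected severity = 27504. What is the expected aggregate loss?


E[S] = E[N] * E[X]
= 112 * 27504
= 3.0804e+06


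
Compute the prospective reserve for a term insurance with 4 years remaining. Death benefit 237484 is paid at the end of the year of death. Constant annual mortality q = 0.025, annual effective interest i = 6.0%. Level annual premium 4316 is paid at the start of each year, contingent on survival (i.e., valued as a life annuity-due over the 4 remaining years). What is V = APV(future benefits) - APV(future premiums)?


v = 1/(1+i) = 0.943396
APV(future benefits) per unit = sum_{k=0}^{3} k_p_x * q * v^(k+1) = 0.083587
APV(future benefits) = 237484 * 0.083587 = 19850.4877
Life annuity-due factor ä_{x:4} = sum_{k=0}^{3} k_p_x * v^k = 3.544073
APV(future premiums) = 4316 * 3.544073 = 15296.2199
V = 19850.4877 - 15296.2199
= 4554.2678


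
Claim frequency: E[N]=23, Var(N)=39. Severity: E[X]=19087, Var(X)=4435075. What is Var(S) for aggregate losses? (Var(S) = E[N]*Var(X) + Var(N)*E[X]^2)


Var(S) = E[N]*Var(X) + Var(N)*E[X]^2
= 23*4435075 + 39*19087^2
= 102006725 + 14208229191
= 1.4310e+10


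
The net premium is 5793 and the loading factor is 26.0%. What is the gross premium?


Gross = net * (1 + loading)
= 5793 * (1 + 0.26)
= 5793 * 1.26
= 7299.18


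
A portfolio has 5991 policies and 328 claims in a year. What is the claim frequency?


frequency = claims / policies
= 328 / 5991
= 0.0547


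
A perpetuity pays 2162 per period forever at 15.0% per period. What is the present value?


PV = PMT / i
= 2162 / 0.15
= 14413.3333


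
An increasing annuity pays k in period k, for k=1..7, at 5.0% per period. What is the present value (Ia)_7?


(Ia)_n = sum_{k=1}^{n} k * v^k, v = 1/(1+i)
v = 0.952381
Sum computed term by term:
(Ia)_7 = 22.0185


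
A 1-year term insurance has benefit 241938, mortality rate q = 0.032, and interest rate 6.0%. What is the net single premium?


NSP = benefit * q * v
v = 1/(1+i) = 0.943396
NSP = 241938 * 0.032 * 0.943396
= 7303.7887


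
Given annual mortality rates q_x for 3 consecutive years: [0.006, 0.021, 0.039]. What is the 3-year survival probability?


p_k = 1 - q_k for each year
Survival = product of (1 - q_k)
= 0.994 * 0.979 * 0.961
= 0.9352


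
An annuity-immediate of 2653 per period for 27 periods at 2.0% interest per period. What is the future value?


FV = PMT * ((1+i)^n - 1) / i
= 2653 * ((1.02)^27 - 1) / 0.02
= 2653 * (1.706886 - 1) / 0.02
= 93768.4911


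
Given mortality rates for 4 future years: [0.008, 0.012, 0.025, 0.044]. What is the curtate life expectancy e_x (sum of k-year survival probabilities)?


e_x = sum_{k=1}^{n} k_p_x
k_p_x values:
  1_p_x = 0.992
  2_p_x = 0.980096
  3_p_x = 0.955594
  4_p_x = 0.913547
e_x = 3.8412


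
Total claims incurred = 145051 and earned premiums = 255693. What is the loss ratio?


Loss ratio = claims / premiums
= 145051 / 255693
= 0.5673


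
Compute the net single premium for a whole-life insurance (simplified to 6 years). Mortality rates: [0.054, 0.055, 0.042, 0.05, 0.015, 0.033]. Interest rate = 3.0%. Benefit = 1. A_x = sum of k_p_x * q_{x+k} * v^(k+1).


v = 0.970874
Year 0: k_p_x=1.0, q=0.054, term=0.052427
Year 1: k_p_x=0.946, q=0.055, term=0.049043
Year 2: k_p_x=0.89397, q=0.042, term=0.034361
Year 3: k_p_x=0.856423, q=0.05, term=0.038046
Year 4: k_p_x=0.813602, q=0.015, term=0.010527
Year 5: k_p_x=0.801398, q=0.033, term=0.022148
A_x = 0.2066


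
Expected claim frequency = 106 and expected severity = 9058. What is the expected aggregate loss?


E[S] = E[N] * E[X]
= 106 * 9058
= 960148


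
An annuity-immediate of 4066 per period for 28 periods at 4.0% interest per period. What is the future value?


FV = PMT * ((1+i)^n - 1) / i
= 4066 * ((1.04)^28 - 1) / 0.04
= 4066 * (2.998703 - 1) / 0.04
= 203168.1924


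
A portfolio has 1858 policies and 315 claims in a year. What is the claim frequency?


frequency = claims / policies
= 315 / 1858
= 0.1695


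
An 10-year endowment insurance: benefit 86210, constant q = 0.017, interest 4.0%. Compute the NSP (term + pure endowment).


Term component = 11078.7502
Pure endowment = 10_p_x * v^10 * benefit = 0.842433 * 0.675564 * 86210 = 49063.6022
NSP = 60142.3524


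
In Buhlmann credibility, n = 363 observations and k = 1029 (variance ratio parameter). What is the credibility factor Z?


Z = n / (n + k)
= 363 / (363 + 1029)
= 363 / 1392
= 0.2608


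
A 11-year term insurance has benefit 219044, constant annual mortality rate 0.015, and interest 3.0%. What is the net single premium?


NSP = benefit * sum_{k=0}^{n-1} k_p_x * q * v^(k+1)
With constant q=0.015, v=0.970874
Sum = 0.12941
NSP = 219044 * 0.12941
= 28346.3928


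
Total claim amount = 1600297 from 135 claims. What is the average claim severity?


severity = total / number
= 1600297 / 135
= 11854.0519


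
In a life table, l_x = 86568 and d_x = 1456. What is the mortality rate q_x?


q_x = d_x / l_x
= 1456 / 86568
= 0.0168


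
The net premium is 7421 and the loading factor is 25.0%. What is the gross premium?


Gross = net * (1 + loading)
= 7421 * (1 + 0.25)
= 7421 * 1.25
= 9276.25


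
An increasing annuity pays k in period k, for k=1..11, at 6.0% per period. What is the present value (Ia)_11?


(Ia)_n = sum_{k=1}^{n} k * v^k, v = 1/(1+i)
v = 0.943396
Sum computed term by term:
(Ia)_11 = 42.7571


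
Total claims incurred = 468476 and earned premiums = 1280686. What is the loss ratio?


Loss ratio = claims / premiums
= 468476 / 1280686
= 0.3658


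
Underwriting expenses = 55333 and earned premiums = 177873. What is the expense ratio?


Expense ratio = expenses / premiums
= 55333 / 177873
= 0.3111


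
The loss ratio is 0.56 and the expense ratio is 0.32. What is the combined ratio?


Combined ratio = loss ratio + expense ratio
= 0.56 + 0.32
= 0.88


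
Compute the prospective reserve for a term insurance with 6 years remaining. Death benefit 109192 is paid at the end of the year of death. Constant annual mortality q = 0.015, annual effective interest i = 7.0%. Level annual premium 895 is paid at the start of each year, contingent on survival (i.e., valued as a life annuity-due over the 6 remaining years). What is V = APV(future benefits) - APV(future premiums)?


v = 1/(1+i) = 0.934579
APV(future benefits) per unit = sum_{k=0}^{5} k_p_x * q * v^(k+1) = 0.069075
APV(future benefits) = 109192 * 0.069075 = 7542.421
Life annuity-due factor ä_{x:6} = sum_{k=0}^{5} k_p_x * v^k = 4.927339
APV(future premiums) = 895 * 4.927339 = 4409.9686
V = 7542.421 - 4409.9686
= 3132.4523


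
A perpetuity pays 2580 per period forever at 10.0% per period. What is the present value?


PV = PMT / i
= 2580 / 0.1
= 25800.0


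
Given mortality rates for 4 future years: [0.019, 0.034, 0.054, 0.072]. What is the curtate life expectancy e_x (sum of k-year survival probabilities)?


e_x = sum_{k=1}^{n} k_p_x
k_p_x values:
  1_p_x = 0.981
  2_p_x = 0.947646
  3_p_x = 0.896473
  4_p_x = 0.831927
e_x = 3.657


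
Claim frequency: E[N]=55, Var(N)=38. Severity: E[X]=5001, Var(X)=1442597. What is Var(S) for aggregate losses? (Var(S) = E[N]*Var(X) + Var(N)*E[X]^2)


Var(S) = E[N]*Var(X) + Var(N)*E[X]^2
= 55*1442597 + 38*5001^2
= 79342835 + 950380038
= 1.0297e+09


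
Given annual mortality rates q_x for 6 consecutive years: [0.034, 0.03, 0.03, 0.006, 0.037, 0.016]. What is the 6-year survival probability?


p_k = 1 - q_k for each year
Survival = product of (1 - q_k)
= 0.966 * 0.97 * 0.97 * 0.994 * 0.963 * 0.984
= 0.8561


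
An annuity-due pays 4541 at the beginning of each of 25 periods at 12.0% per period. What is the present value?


PV_due = PMT * (1-(1+i)^(-n))/i * (1+i)
PV_immediate = 35615.6947
PV_due = 35615.6947 * 1.12
= 39889.5781


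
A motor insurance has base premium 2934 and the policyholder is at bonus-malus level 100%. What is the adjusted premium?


adjusted = base * BM_level / 100
= 2934 * 100 / 100
= 2934 * 1.0
= 2934.0


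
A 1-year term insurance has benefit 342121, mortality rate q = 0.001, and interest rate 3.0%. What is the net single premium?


NSP = benefit * q * v
v = 1/(1+i) = 0.970874
NSP = 342121 * 0.001 * 0.970874
= 332.1563


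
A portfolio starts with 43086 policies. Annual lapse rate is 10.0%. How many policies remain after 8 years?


remaining = initial * (1 - lapse)^years
= 43086 * (1 - 0.1)^8
= 43086 * 0.430467
= 18547.1102


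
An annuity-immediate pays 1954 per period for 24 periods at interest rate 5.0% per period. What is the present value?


PV = PMT * (1 - (1+i)^(-n)) / i
= 1954 * (1 - (1+0.05)^(-24)) / 0.05
= 1954 * (1 - 0.310068) / 0.05
= 1954 * 13.798642
= 26962.5461


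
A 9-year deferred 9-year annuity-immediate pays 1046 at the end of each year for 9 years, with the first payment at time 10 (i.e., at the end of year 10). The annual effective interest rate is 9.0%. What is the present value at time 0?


PV at time 9 of the 9-year annuity-immediate:
a_n = 1046 * (1-(1+0.09)^(-9))/0.09 = 6271.0283
Discount back 9 years to time 0:
PV = 6271.0283 * (1+0.09)^(-9)
= 6271.0283 * 0.460428
= 2887.3556


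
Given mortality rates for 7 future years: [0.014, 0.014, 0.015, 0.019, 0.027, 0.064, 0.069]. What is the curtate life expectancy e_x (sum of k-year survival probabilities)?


e_x = sum_{k=1}^{n} k_p_x
k_p_x values:
  1_p_x = 0.986
  2_p_x = 0.972196
  3_p_x = 0.957613
  4_p_x = 0.939418
  5_p_x = 0.914054
  6_p_x = 0.855555
  7_p_x = 0.796521
e_x = 6.4214


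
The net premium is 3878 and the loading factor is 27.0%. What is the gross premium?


Gross = net * (1 + loading)
= 3878 * (1 + 0.27)
= 3878 * 1.27
= 4925.06


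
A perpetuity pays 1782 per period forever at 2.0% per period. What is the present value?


PV = PMT / i
= 1782 / 0.02
= 89100.0


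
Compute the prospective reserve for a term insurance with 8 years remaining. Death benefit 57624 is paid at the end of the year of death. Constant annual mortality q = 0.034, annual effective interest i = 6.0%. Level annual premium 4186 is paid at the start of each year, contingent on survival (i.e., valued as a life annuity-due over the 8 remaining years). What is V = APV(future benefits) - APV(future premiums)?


v = 1/(1+i) = 0.943396
APV(future benefits) per unit = sum_{k=0}^{7} k_p_x * q * v^(k+1) = 0.189626
APV(future benefits) = 57624 * 0.189626 = 10926.9966
Life annuity-due factor ä_{x:8} = sum_{k=0}^{7} k_p_x * v^k = 5.911863
APV(future premiums) = 4186 * 5.911863 = 24747.058
V = 10926.9966 - 24747.058
= -13820.0615


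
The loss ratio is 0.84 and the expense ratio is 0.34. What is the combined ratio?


Combined ratio = loss ratio + expense ratio
= 0.84 + 0.34
= 1.18


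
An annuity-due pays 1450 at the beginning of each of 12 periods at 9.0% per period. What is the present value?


PV_due = PMT * (1-(1+i)^(-n))/i * (1+i)
PV_immediate = 10383.0517
PV_due = 10383.0517 * 1.09
= 11317.5263


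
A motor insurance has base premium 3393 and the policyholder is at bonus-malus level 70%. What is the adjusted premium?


adjusted = base * BM_level / 100
= 3393 * 70 / 100
= 3393 * 0.7
= 2375.1


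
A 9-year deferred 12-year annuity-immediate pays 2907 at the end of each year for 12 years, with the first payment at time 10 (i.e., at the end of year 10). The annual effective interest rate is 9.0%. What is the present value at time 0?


PV at time 9 of the 12-year annuity-immediate:
a_n = 2907 * (1-(1+0.09)^(-12))/0.09 = 20816.2284
Discount back 9 years to time 0:
PV = 20816.2284 * (1+0.09)^(-9)
= 20816.2284 * 0.460428
= 9584.3698


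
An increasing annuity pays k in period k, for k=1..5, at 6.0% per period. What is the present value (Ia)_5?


(Ia)_n = sum_{k=1}^{n} k * v^k, v = 1/(1+i)
v = 0.943396
Sum computed term by term:
(Ia)_5 = 12.1469


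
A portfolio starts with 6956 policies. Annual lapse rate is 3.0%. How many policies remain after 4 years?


remaining = initial * (1 - lapse)^years
= 6956 * (1 - 0.03)^4
= 6956 * 0.885293
= 6158.0968


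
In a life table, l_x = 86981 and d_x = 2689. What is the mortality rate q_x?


q_x = d_x / l_x
= 2689 / 86981
= 0.0309


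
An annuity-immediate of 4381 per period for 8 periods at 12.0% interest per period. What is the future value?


FV = PMT * ((1+i)^n - 1) / i
= 4381 * ((1.12)^8 - 1) / 0.12
= 4381 * (2.475963 - 1) / 0.12
= 53884.9556


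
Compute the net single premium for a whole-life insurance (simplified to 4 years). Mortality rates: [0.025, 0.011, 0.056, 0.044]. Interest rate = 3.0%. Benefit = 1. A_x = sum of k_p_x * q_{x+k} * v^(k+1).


v = 0.970874
Year 0: k_p_x=1.0, q=0.025, term=0.024272
Year 1: k_p_x=0.975, q=0.011, term=0.010109
Year 2: k_p_x=0.964275, q=0.056, term=0.049417
Year 3: k_p_x=0.910276, q=0.044, term=0.035586
A_x = 0.1194


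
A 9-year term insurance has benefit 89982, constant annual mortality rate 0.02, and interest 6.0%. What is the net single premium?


NSP = benefit * sum_{k=0}^{n-1} k_p_x * q * v^(k+1)
With constant q=0.02, v=0.943396
Sum = 0.126626
NSP = 89982 * 0.126626
= 11394.1053


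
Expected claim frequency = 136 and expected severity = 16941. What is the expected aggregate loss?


E[S] = E[N] * E[X]
= 136 * 16941
= 2.3040e+06


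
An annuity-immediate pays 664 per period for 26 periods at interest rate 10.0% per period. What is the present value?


PV = PMT * (1 - (1+i)^(-n)) / i
= 664 * (1 - (1+0.1)^(-26)) / 0.1
= 664 * (1 - 0.083905) / 0.1
= 664 * 9.160945
= 6082.8678


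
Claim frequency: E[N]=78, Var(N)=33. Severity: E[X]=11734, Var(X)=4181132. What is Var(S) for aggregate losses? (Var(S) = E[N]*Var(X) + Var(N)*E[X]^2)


Var(S) = E[N]*Var(X) + Var(N)*E[X]^2
= 78*4181132 + 33*11734^2
= 326128296 + 4543662948
= 4.8698e+09


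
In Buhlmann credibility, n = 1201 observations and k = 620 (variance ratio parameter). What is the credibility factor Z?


Z = n / (n + k)
= 1201 / (1201 + 620)
= 1201 / 1821
= 0.6595


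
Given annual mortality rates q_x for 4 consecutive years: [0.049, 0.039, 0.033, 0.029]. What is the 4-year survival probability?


p_k = 1 - q_k for each year
Survival = product of (1 - q_k)
= 0.951 * 0.961 * 0.967 * 0.971
= 0.8581


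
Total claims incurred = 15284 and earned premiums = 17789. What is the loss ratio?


Loss ratio = claims / premiums
= 15284 / 17789
= 0.8592


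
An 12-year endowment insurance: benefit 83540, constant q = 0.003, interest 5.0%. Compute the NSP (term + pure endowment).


Term component = 2188.817
Pure endowment = 12_p_x * v^12 * benefit = 0.964588 * 0.556837 * 83540 = 44870.9001
NSP = 47059.7171


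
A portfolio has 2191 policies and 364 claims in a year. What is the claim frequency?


frequency = claims / policies
= 364 / 2191
= 0.1661


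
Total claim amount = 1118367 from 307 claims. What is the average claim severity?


severity = total / number
= 1118367 / 307
= 3642.8893


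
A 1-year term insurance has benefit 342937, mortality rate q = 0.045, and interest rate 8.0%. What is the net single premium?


NSP = benefit * q * v
v = 1/(1+i) = 0.925926
NSP = 342937 * 0.045 * 0.925926
= 14289.0417


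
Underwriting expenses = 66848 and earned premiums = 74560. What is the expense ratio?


Expense ratio = expenses / premiums
= 66848 / 74560
= 0.8966


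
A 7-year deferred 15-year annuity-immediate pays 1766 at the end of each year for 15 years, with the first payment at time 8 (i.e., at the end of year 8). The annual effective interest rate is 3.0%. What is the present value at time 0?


PV at time 7 of the 15-year annuity-immediate:
a_n = 1766 * (1-(1+0.03)^(-15))/0.03 = 21082.3934
Discount back 7 years to time 0:
PV = 21082.3934 * (1+0.03)^(-7)
= 21082.3934 * 0.813092
= 17141.9151


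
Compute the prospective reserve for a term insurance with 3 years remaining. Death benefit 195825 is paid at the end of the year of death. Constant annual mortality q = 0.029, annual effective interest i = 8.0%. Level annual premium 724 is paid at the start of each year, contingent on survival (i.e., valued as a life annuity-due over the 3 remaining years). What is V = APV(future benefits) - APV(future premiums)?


v = 1/(1+i) = 0.925926
APV(future benefits) per unit = sum_{k=0}^{2} k_p_x * q * v^(k+1) = 0.072699
APV(future benefits) = 195825 * 0.072699 = 14236.2671
Life annuity-due factor ä_{x:3} = sum_{k=0}^{2} k_p_x * v^k = 2.707408
APV(future premiums) = 724 * 2.707408 = 1960.1636
V = 14236.2671 - 1960.1636
= 12276.1035


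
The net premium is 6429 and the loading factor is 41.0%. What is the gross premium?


Gross = net * (1 + loading)
= 6429 * (1 + 0.41)
= 6429 * 1.41
= 9064.89


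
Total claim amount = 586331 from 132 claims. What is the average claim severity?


severity = total / number
= 586331 / 132
= 4441.9015


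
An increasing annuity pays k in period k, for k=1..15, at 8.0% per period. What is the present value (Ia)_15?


(Ia)_n = sum_{k=1}^{n} k * v^k, v = 1/(1+i)
v = 0.925926
Sum computed term by term:
(Ia)_15 = 56.4451


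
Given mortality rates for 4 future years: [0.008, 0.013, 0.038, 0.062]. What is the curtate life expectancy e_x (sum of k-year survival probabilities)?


e_x = sum_{k=1}^{n} k_p_x
k_p_x values:
  1_p_x = 0.992
  2_p_x = 0.979104
  3_p_x = 0.941898
  4_p_x = 0.8835
e_x = 3.7965


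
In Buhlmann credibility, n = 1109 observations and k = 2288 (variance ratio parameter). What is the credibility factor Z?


Z = n / (n + k)
= 1109 / (1109 + 2288)
= 1109 / 3397
= 0.3265


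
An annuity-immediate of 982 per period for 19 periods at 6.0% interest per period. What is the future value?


FV = PMT * ((1+i)^n - 1) / i
= 982 * ((1.06)^19 - 1) / 0.06
= 982 * (3.0256 - 1) / 0.06
= 33152.3119


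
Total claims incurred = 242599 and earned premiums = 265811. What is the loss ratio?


Loss ratio = claims / premiums
= 242599 / 265811
= 0.9127


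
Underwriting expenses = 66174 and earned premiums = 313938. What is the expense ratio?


Expense ratio = expenses / premiums
= 66174 / 313938
= 0.2108


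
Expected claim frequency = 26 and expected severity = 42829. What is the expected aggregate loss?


E[S] = E[N] * E[X]
= 26 * 42829
= 1.1136e+06


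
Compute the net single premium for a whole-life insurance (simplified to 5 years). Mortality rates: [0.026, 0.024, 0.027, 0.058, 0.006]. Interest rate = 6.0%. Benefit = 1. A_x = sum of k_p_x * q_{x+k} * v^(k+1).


v = 0.943396
Year 0: k_p_x=1.0, q=0.026, term=0.024528
Year 1: k_p_x=0.974, q=0.024, term=0.020805
Year 2: k_p_x=0.950624, q=0.027, term=0.02155
Year 3: k_p_x=0.924957, q=0.058, term=0.042494
Year 4: k_p_x=0.87131, q=0.006, term=0.003907
A_x = 0.1133


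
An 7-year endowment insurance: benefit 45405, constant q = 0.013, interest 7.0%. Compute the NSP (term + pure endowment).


Term component = 3070.4989
Pure endowment = 7_p_x * v^7 * benefit = 0.912473 * 0.62275 * 45405 = 25801.0455
NSP = 28871.5444


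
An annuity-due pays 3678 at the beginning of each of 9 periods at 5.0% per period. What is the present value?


PV_due = PMT * (1-(1+i)^(-n))/i * (1+i)
PV_immediate = 26142.5681
PV_due = 26142.5681 * 1.05
= 27449.6965


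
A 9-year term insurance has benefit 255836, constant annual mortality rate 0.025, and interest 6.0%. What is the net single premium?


NSP = benefit * sum_{k=0}^{n-1} k_p_x * q * v^(k+1)
With constant q=0.025, v=0.943396
Sum = 0.155503
NSP = 255836 * 0.155503
= 39783.2073


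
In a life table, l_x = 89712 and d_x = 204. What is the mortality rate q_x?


q_x = d_x / l_x
= 204 / 89712
= 0.0023


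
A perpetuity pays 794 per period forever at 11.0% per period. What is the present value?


PV = PMT / i
= 794 / 0.11
= 7218.1818


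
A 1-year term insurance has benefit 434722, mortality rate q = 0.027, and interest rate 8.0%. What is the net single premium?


NSP = benefit * q * v
v = 1/(1+i) = 0.925926
NSP = 434722 * 0.027 * 0.925926
= 10868.05


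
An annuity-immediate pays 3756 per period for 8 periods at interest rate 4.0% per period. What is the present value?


PV = PMT * (1 - (1+i)^(-n)) / i
= 3756 * (1 - (1+0.04)^(-8)) / 0.04
= 3756 * (1 - 0.73069) / 0.04
= 3756 * 6.732745
= 25288.1898


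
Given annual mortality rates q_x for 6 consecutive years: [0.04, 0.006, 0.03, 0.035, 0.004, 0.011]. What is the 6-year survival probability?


p_k = 1 - q_k for each year
Survival = product of (1 - q_k)
= 0.96 * 0.994 * 0.97 * 0.965 * 0.996 * 0.989
= 0.8799


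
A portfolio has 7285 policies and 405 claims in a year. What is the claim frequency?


frequency = claims / policies
= 405 / 7285
= 0.0556


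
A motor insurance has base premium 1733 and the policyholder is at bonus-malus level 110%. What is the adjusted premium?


adjusted = base * BM_level / 100
= 1733 * 110 / 100
= 1733 * 1.1
= 1906.3


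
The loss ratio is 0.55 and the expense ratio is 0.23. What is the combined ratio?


Combined ratio = loss ratio + expense ratio
= 0.55 + 0.23
= 0.78


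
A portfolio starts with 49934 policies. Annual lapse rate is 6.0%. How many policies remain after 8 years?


remaining = initial * (1 - lapse)^years
= 49934 * (1 - 0.06)^8
= 49934 * 0.609569
= 30438.2154


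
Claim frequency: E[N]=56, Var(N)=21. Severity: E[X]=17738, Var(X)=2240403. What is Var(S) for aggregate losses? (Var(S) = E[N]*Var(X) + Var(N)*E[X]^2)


Var(S) = E[N]*Var(X) + Var(N)*E[X]^2
= 56*2240403 + 21*17738^2
= 125462568 + 6607369524
= 6.7328e+09


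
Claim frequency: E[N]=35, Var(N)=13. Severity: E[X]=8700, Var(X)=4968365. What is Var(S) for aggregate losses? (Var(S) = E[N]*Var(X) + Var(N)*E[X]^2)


Var(S) = E[N]*Var(X) + Var(N)*E[X]^2
= 35*4968365 + 13*8700^2
= 173892775 + 983970000
= 1.1579e+09


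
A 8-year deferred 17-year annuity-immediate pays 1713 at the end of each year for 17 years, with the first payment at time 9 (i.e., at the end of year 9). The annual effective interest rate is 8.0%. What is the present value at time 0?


PV at time 8 of the 17-year annuity-immediate:
a_n = 1713 * (1-(1+0.08)^(-17))/0.08 = 15625.3661
Discount back 8 years to time 0:
PV = 15625.3661 * (1+0.08)^(-8)
= 15625.3661 * 0.540269
= 8441.8991


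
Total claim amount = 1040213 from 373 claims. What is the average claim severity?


severity = total / number
= 1040213 / 373
= 2788.7748


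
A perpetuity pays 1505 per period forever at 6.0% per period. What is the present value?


PV = PMT / i
= 1505 / 0.06
= 25083.3333


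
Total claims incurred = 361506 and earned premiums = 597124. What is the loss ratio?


Loss ratio = claims / premiums
= 361506 / 597124
= 0.6054


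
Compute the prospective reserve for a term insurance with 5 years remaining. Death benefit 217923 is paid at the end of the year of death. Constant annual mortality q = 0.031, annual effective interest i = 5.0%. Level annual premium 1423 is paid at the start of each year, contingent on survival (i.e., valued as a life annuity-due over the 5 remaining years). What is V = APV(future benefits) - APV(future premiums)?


v = 1/(1+i) = 0.952381
APV(future benefits) per unit = sum_{k=0}^{4} k_p_x * q * v^(k+1) = 0.126534
APV(future benefits) = 217923 * 0.126534 = 27574.6214
Life annuity-due factor ä_{x:5} = sum_{k=0}^{4} k_p_x * v^k = 4.285822
APV(future premiums) = 1423 * 4.285822 = 6098.7242
V = 27574.6214 - 6098.7242
= 21475.8972


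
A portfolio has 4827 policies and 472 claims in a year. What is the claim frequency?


frequency = claims / policies
= 472 / 4827
= 0.0978


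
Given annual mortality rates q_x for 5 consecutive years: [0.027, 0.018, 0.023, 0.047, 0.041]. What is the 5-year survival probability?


p_k = 1 - q_k for each year
Survival = product of (1 - q_k)
= 0.973 * 0.982 * 0.977 * 0.953 * 0.959
= 0.8532


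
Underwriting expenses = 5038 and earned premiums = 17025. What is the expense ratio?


Expense ratio = expenses / premiums
= 5038 / 17025
= 0.2959


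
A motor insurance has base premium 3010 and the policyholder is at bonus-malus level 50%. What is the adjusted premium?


adjusted = base * BM_level / 100
= 3010 * 50 / 100
= 3010 * 0.5
= 1505.0


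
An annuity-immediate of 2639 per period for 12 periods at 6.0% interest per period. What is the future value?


FV = PMT * ((1+i)^n - 1) / i
= 2639 * ((1.06)^12 - 1) / 0.06
= 2639 * (2.012196 - 1) / 0.06
= 44519.7748


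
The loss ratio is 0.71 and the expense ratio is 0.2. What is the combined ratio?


Combined ratio = loss ratio + expense ratio
= 0.71 + 0.2
= 0.91


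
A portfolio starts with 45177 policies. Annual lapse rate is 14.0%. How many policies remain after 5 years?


remaining = initial * (1 - lapse)^years
= 45177 * (1 - 0.14)^5
= 45177 * 0.470427
= 21252.4814


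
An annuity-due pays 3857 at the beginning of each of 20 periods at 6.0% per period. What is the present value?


PV_due = PMT * (1-(1+i)^(-n))/i * (1+i)
PV_immediate = 44239.4861
PV_due = 44239.4861 * 1.06
= 46893.8553


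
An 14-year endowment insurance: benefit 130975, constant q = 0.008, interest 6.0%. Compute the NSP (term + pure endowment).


Term component = 9318.354
Pure endowment = 14_p_x * v^14 * benefit = 0.893642 * 0.442301 * 130975 = 51768.9914
NSP = 61087.3453


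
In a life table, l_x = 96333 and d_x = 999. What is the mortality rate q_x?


q_x = d_x / l_x
= 999 / 96333
= 0.0104


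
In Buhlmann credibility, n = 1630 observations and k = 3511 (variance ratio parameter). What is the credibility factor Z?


Z = n / (n + k)
= 1630 / (1630 + 3511)
= 1630 / 5141
= 0.3171


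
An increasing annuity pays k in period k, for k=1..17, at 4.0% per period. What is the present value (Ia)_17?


(Ia)_n = sum_{k=1}^{n} k * v^k, v = 1/(1+i)
v = 0.961538
Sum computed term by term:
(Ia)_17 = 98.1238


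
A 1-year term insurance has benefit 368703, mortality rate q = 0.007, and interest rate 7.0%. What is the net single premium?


NSP = benefit * q * v
v = 1/(1+i) = 0.934579
NSP = 368703 * 0.007 * 0.934579
= 2412.0757


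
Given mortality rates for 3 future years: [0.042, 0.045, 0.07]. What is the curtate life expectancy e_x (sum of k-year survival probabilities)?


e_x = sum_{k=1}^{n} k_p_x
k_p_x values:
  1_p_x = 0.958
  2_p_x = 0.91489
  3_p_x = 0.850848
e_x = 2.7237


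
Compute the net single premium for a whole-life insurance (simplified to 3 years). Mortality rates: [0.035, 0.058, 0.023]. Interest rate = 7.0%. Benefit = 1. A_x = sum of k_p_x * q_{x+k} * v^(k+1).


v = 0.934579
Year 0: k_p_x=1.0, q=0.035, term=0.03271
Year 1: k_p_x=0.965, q=0.058, term=0.048886
Year 2: k_p_x=0.90903, q=0.023, term=0.017067
A_x = 0.0987


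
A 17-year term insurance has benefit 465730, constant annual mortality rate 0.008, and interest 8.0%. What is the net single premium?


NSP = benefit * sum_{k=0}^{n-1} k_p_x * q * v^(k+1)
With constant q=0.008, v=0.925926
Sum = 0.069475
NSP = 465730 * 0.069475
= 32356.6646


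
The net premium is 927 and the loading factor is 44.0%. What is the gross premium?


Gross = net * (1 + loading)
= 927 * (1 + 0.44)
= 927 * 1.44
= 1334.88


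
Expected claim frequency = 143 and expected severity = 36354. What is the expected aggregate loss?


E[S] = E[N] * E[X]
= 143 * 36354
= 5.1986e+06


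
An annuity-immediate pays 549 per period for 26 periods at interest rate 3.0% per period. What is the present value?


PV = PMT * (1 - (1+i)^(-n)) / i
= 549 * (1 - (1+0.03)^(-26)) / 0.03
= 549 * (1 - 0.463695) / 0.03
= 549 * 17.876842
= 9814.3865


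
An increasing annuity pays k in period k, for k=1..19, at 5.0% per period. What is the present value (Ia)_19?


(Ia)_n = sum_{k=1}^{n} k * v^k, v = 1/(1+i)
v = 0.952381
Sum computed term by term:
(Ia)_19 = 103.4128


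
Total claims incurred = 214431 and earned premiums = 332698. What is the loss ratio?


Loss ratio = claims / premiums
= 214431 / 332698
= 0.6445


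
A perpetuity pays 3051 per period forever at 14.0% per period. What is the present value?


PV = PMT / i
= 3051 / 0.14
= 21792.8571


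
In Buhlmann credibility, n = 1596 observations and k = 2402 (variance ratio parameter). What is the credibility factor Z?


Z = n / (n + k)
= 1596 / (1596 + 2402)
= 1596 / 3998
= 0.3992


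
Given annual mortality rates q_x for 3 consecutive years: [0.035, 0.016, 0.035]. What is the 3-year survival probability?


p_k = 1 - q_k for each year
Survival = product of (1 - q_k)
= 0.965 * 0.984 * 0.965
= 0.9163


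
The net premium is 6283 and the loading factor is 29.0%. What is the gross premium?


Gross = net * (1 + loading)
= 6283 * (1 + 0.29)
= 6283 * 1.29
= 8105.07


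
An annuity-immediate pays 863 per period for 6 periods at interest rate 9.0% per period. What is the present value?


PV = PMT * (1 - (1+i)^(-n)) / i
= 863 * (1 - (1+0.09)^(-6)) / 0.09
= 863 * (1 - 0.596267) / 0.09
= 863 * 4.485919
= 3871.3477


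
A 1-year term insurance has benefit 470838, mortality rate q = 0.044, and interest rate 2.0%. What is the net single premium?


NSP = benefit * q * v
v = 1/(1+i) = 0.980392
NSP = 470838 * 0.044 * 0.980392
= 20310.6588


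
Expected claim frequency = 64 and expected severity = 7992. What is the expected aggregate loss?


E[S] = E[N] * E[X]
= 64 * 7992
= 511488


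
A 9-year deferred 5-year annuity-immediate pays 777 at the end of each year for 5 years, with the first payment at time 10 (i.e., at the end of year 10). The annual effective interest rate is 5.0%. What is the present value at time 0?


PV at time 9 of the 5-year annuity-immediate:
a_n = 777 * (1-(1+0.05)^(-5))/0.05 = 3364.0034
Discount back 9 years to time 0:
PV = 3364.0034 * (1+0.05)^(-9)
= 3364.0034 * 0.644609
= 2168.4666


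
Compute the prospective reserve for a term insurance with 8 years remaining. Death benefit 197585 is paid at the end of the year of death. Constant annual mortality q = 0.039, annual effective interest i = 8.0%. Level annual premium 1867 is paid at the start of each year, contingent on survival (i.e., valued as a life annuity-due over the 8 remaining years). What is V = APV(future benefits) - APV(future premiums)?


v = 1/(1+i) = 0.925926
APV(future benefits) per unit = sum_{k=0}^{7} k_p_x * q * v^(k+1) = 0.198931
APV(future benefits) = 197585 * 0.198931 = 39305.8679
Life annuity-due factor ä_{x:8} = sum_{k=0}^{7} k_p_x * v^k = 5.508871
APV(future premiums) = 1867 * 5.508871 = 10285.0613
V = 39305.8679 - 10285.0613
= 29020.8066


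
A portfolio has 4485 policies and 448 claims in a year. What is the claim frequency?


frequency = claims / policies
= 448 / 4485
= 0.0999


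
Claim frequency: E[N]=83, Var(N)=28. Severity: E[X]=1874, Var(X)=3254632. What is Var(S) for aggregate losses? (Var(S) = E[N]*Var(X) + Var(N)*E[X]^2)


Var(S) = E[N]*Var(X) + Var(N)*E[X]^2
= 83*3254632 + 28*1874^2
= 270134456 + 98332528
= 3.6847e+08


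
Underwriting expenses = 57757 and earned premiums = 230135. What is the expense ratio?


Expense ratio = expenses / premiums
= 57757 / 230135
= 0.251


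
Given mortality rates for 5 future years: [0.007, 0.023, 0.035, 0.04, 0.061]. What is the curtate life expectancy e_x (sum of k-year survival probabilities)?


e_x = sum_{k=1}^{n} k_p_x
k_p_x values:
  1_p_x = 0.993
  2_p_x = 0.970161
  3_p_x = 0.936205
  4_p_x = 0.898757
  5_p_x = 0.843933
e_x = 4.6421


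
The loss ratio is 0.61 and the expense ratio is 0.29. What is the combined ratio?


Combined ratio = loss ratio + expense ratio
= 0.61 + 0.29
= 0.9


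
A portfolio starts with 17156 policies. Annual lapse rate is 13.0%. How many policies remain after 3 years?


remaining = initial * (1 - lapse)^years
= 17156 * (1 - 0.13)^3
= 17156 * 0.658503
= 11297.2775


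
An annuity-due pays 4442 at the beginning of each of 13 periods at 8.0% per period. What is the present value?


PV_due = PMT * (1-(1+i)^(-n))/i * (1+i)
PV_immediate = 35108.5727
PV_due = 35108.5727 * 1.08
= 37917.2586


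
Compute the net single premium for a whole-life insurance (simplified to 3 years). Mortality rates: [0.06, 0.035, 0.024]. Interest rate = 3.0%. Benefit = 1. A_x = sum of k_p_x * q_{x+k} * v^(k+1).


v = 0.970874
Year 0: k_p_x=1.0, q=0.06, term=0.058252
Year 1: k_p_x=0.94, q=0.035, term=0.031011
Year 2: k_p_x=0.9071, q=0.024, term=0.019923
A_x = 0.1092


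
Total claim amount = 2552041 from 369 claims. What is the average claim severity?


severity = total / number
= 2552041 / 369
= 6916.1003


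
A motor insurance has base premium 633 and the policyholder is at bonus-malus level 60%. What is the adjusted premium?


adjusted = base * BM_level / 100
= 633 * 60 / 100
= 633 * 0.6
= 379.8


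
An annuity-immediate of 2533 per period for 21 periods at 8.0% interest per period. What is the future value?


FV = PMT * ((1+i)^n - 1) / i
= 2533 * ((1.08)^21 - 1) / 0.08
= 2533 * (5.033834 - 1) / 0.08
= 127721.26


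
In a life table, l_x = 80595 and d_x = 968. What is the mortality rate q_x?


q_x = d_x / l_x
= 968 / 80595
= 0.012


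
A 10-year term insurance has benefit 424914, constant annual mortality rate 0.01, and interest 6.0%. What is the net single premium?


NSP = benefit * sum_{k=0}^{n-1} k_p_x * q * v^(k+1)
With constant q=0.01, v=0.943396
Sum = 0.070714
NSP = 424914 * 0.070714
= 30047.3548


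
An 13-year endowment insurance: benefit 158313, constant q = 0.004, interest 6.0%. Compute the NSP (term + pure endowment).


Term component = 5491.1259
Pure endowment = 13_p_x * v^13 * benefit = 0.94923 * 0.468839 * 158313 = 70454.9855
NSP = 75946.1114


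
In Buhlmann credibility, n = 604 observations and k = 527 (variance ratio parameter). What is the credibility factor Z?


Z = n / (n + k)
= 604 / (604 + 527)
= 604 / 1131
= 0.534


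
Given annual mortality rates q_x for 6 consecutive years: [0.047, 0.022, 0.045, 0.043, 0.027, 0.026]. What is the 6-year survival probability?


p_k = 1 - q_k for each year
Survival = product of (1 - q_k)
= 0.953 * 0.978 * 0.955 * 0.957 * 0.973 * 0.974
= 0.8073


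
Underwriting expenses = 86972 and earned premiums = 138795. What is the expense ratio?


Expense ratio = expenses / premiums
= 86972 / 138795
= 0.6266


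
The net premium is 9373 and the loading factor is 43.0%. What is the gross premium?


Gross = net * (1 + loading)
= 9373 * (1 + 0.43)
= 9373 * 1.43
= 13403.39


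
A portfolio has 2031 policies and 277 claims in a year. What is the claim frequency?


frequency = claims / policies
= 277 / 2031
= 0.1364


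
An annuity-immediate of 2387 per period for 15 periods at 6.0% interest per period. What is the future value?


FV = PMT * ((1+i)^n - 1) / i
= 2387 * ((1.06)^15 - 1) / 0.06
= 2387 * (2.396558 - 1) / 0.06
= 55559.7401


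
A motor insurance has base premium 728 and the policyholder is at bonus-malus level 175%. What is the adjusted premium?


adjusted = base * BM_level / 100
= 728 * 175 / 100
= 728 * 1.75
= 1274.0


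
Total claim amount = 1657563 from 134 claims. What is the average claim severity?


severity = total / number
= 1657563 / 134
= 12369.8731


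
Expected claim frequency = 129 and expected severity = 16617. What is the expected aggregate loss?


E[S] = E[N] * E[X]
= 129 * 16617
= 2.1436e+06


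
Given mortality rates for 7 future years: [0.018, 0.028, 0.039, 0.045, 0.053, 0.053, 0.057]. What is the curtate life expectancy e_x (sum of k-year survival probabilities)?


e_x = sum_{k=1}^{n} k_p_x
k_p_x values:
  1_p_x = 0.982
  2_p_x = 0.954504
  3_p_x = 0.917278
  4_p_x = 0.876001
  5_p_x = 0.829573
  6_p_x = 0.785605
  7_p_x = 0.740826
e_x = 6.0858


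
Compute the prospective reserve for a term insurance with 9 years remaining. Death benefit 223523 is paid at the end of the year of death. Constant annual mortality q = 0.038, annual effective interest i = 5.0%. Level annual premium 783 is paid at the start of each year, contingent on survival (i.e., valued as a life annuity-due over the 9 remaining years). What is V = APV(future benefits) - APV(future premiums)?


v = 1/(1+i) = 0.952381
APV(future benefits) per unit = sum_{k=0}^{8} k_p_x * q * v^(k+1) = 0.235404
APV(future benefits) = 223523 * 0.235404 = 52618.2044
Life annuity-due factor ä_{x:9} = sum_{k=0}^{8} k_p_x * v^k = 6.504584
APV(future premiums) = 783 * 6.504584 = 5093.0891
V = 52618.2044 - 5093.0891
= 47525.1153


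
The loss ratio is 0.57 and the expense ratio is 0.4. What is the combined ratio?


Combined ratio = loss ratio + expense ratio
= 0.57 + 0.4
= 0.97


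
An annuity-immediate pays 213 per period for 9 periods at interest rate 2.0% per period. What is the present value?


PV = PMT * (1 - (1+i)^(-n)) / i
= 213 * (1 - (1+0.02)^(-9)) / 0.02
= 213 * (1 - 0.836755) / 0.02
= 213 * 8.162237
= 1738.5564


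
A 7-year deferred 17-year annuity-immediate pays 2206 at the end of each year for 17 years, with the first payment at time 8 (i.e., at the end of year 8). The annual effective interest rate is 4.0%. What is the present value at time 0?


PV at time 7 of the 17-year annuity-immediate:
a_n = 2206 * (1-(1+0.04)^(-17))/0.04 = 26837.4655
Discount back 7 years to time 0:
PV = 26837.4655 * (1+0.04)^(-7)
= 26837.4655 * 0.759918
= 20394.2681


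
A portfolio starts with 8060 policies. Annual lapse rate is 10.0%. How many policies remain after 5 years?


remaining = initial * (1 - lapse)^years
= 8060 * (1 - 0.1)^5
= 8060 * 0.59049
= 4759.3494


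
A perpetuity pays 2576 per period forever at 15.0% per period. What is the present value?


PV = PMT / i
= 2576 / 0.15
= 17173.3333


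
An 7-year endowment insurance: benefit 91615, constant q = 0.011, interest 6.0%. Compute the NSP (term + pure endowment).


Term component = 5457.4451
Pure endowment = 7_p_x * v^7 * benefit = 0.925495 * 0.665057 * 91615 = 56389.6722
NSP = 61847.1174


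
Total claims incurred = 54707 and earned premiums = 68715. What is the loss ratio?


Loss ratio = claims / premiums
= 54707 / 68715
= 0.7961


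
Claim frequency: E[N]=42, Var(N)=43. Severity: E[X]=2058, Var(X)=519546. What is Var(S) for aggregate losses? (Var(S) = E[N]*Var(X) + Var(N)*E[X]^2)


Var(S) = E[N]*Var(X) + Var(N)*E[X]^2
= 42*519546 + 43*2058^2
= 21820932 + 182120652
= 2.0394e+08


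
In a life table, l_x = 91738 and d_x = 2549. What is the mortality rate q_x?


q_x = d_x / l_x
= 2549 / 91738
= 0.0278


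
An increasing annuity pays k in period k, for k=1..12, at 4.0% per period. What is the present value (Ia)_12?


(Ia)_n = sum_{k=1}^{n} k * v^k, v = 1/(1+i)
v = 0.961538
Sum computed term by term:
(Ia)_12 = 56.6328


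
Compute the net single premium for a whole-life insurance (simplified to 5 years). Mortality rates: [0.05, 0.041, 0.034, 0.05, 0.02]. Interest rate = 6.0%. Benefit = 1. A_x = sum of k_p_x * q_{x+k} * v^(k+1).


v = 0.943396
Year 0: k_p_x=1.0, q=0.05, term=0.04717
Year 1: k_p_x=0.95, q=0.041, term=0.034665
Year 2: k_p_x=0.91105, q=0.034, term=0.026008
Year 3: k_p_x=0.880074, q=0.05, term=0.034855
Year 4: k_p_x=0.836071, q=0.02, term=0.012495
A_x = 0.1552
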